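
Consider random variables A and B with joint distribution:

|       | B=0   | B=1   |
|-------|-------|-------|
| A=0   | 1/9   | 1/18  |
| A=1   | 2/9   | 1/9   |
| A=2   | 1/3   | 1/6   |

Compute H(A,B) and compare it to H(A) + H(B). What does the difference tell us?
Marginal P(A) (row sums):
  P(A=0) = 1/9 + 1/18 = 1/6
  P(A=1) = 2/9 + 1/9 = 1/3
  P(A=2) = 1/3 + 1/6 = 1/2
Marginal P(B) (column sums):
  P(B=0) = 1/9 + 2/9 + 1/3 = 2/3
  P(B=1) = 1/18 + 1/9 + 1/6 = 1/3

H(A,B) = -[(1/9)·log₂(1/9) + (1/18)·log₂(1/18) + (2/9)·log₂(2/9) + (1/9)·log₂(1/9) + (1/3)·log₂(1/3) + (1/6)·log₂(1/6)]
  = 0.3522 + 0.2317 + 0.4822 + 0.3522 + 0.5283 + 0.4308
  = 2.3774 bits
H(A) = -[(1/6)·log₂(1/6) + (1/3)·log₂(1/3) + (1/2)·log₂(1/2)]
  = 0.4308 + 0.5283 + 0.5000
  = 1.4591 bits
H(B) = -[(2/3)·log₂(2/3) + (1/3)·log₂(1/3)]
  = 0.3900 + 0.5283
  = 0.9183 bits

H(A) + H(B) = 1.4591 + 0.9183 = 2.3774 bits
Difference: H(A) + H(B) - H(A,B) = 2.3774 - 2.3774 = 0.0000 bits = I(A;B)

The difference is the mutual information; it is 0 here, so A and B are independent (the joint entropy equals the sum of the marginal entropies).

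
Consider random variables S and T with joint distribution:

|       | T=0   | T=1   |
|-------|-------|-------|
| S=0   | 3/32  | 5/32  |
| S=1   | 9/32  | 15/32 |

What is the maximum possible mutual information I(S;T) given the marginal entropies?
The upper bound on mutual information is I(S;T) ≤ min(H(S), H(T)).

Marginal P(S) (row sums):
  P(S=0) = 3/32 + 5/32 = 1/4
  P(S=1) = 9/32 + 15/32 = 3/4
Marginal P(T) (column sums):
  P(T=0) = 3/32 + 9/32 = 3/8
  P(T=1) = 5/32 + 15/32 = 5/8

H(S) = -[(1/4)·log₂(1/4) + (3/4)·log₂(3/4)]
  = 0.5000 + 0.3113
  = 0.8113 bits
H(T) = -[(3/8)·log₂(3/8) + (5/8)·log₂(5/8)]
  = 0.5306 + 0.4238
  = 0.9544 bits

Maximum possible I(S;T) = min(0.8113, 0.9544) = 0.8113 bits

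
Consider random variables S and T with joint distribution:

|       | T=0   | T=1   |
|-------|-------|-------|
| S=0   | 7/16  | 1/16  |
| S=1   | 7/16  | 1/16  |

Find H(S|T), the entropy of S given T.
Marginal P(T) (column sums):
  P(T=0) = 7/16 + 7/16 = 7/8
  P(T=1) = 1/16 + 1/16 = 1/8

H(S|T) = -Σ P(S,T)·log₂ P(S|T), where P(S|T) = P(S,T) / P(T)
  (S=0,T=0): P(S|T) = (7/16)/(7/8) = 1/2;  -(7/16)·log₂(1/2) = 0.4375
  (S=0,T=1): P(S|T) = (1/16)/(1/8) = 1/2;  -(1/16)·log₂(1/2) = 0.0625
  (S=1,T=0): P(S|T) = (7/16)/(7/8) = 1/2;  -(7/16)·log₂(1/2) = 0.4375
  (S=1,T=1): P(S|T) = (1/16)/(1/8) = 1/2;  -(1/16)·log₂(1/2) = 0.0625
H(S|T) = 0.4375 + 0.0625 + 0.4375 + 0.0625
  = 1.0000 bits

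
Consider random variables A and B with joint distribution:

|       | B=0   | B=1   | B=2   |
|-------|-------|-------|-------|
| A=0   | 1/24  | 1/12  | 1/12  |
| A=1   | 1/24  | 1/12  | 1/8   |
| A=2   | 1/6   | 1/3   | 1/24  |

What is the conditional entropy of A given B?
Marginal P(B) (column sums):
  P(B=0) = 1/24 + 1/24 + 1/6 = 1/4
  P(B=1) = 1/12 + 1/12 + 1/3 = 1/2
  P(B=2) = 1/12 + 1/8 + 1/24 = 1/4

H(A|B) = -Σ P(A,B)·log₂ P(A|B), where P(A|B) = P(A,B) / P(B)
  (A=0,B=0): P(A|B) = (1/24)/(1/4) = 1/6;  -(1/24)·log₂(1/6) = 0.1077
  (A=0,B=1): P(A|B) = (1/12)/(1/2) = 1/6;  -(1/12)·log₂(1/6) = 0.2154
  (A=0,B=2): P(A|B) = (1/12)/(1/4) = 1/3;  -(1/12)·log₂(1/3) = 0.1321
  (A=1,B=0): P(A|B) = (1/24)/(1/4) = 1/6;  -(1/24)·log₂(1/6) = 0.1077
  (A=1,B=1): P(A|B) = (1/12)/(1/2) = 1/6;  -(1/12)·log₂(1/6) = 0.2154
  (A=1,B=2): P(A|B) = (1/8)/(1/4) = 1/2;  -(1/8)·log₂(1/2) = 0.1250
  (A=2,B=0): P(A|B) = (1/6)/(1/4) = 2/3;  -(1/6)·log₂(2/3) = 0.0975
  (A=2,B=1): P(A|B) = (1/3)/(1/2) = 2/3;  -(1/3)·log₂(2/3) = 0.1950
  (A=2,B=2): P(A|B) = (1/24)/(1/4) = 1/6;  -(1/24)·log₂(1/6) = 0.1077
H(A|B) = 0.1077 + 0.2154 + 0.1321 + 0.1077 + 0.2154 + 0.1250 + 0.0975 + 0.1950 + 0.1077
  = 1.3035 bits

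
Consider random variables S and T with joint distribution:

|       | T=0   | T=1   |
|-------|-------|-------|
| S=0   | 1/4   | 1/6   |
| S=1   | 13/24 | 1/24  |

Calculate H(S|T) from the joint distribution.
Marginal P(T) (column sums):
  P(T=0) = 1/4 + 13/24 = 19/24
  P(T=1) = 1/6 + 1/24 = 5/24

H(S|T) = -Σ P(S,T)·log₂ P(S|T), where P(S|T) = P(S,T) / P(T)
  (S=0,T=0): P(S|T) = (1/4)/(19/24) = 6/19;  -(1/4)·log₂(6/19) = 0.4157
  (S=0,T=1): P(S|T) = (1/6)/(5/24) = 4/5;  -(1/6)·log₂(4/5) = 0.0537
  (S=1,T=0): P(S|T) = (13/24)/(19/24) = 13/19;  -(13/24)·log₂(13/19) = 0.2966
  (S=1,T=1): P(S|T) = (1/24)/(5/24) = 1/5;  -(1/24)·log₂(1/5) = 0.0967
H(S|T) = 0.4157 + 0.0537 + 0.2966 + 0.0967
  = 0.8627 bits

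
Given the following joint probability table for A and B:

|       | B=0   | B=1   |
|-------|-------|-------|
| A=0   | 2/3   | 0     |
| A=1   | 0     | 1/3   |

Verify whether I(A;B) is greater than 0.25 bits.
Marginal P(A) (row sums):
  P(A=0) = 2/3 + 0 = 2/3
  P(A=1) = 0 + 1/3 = 1/3
Marginal P(B) (column sums):
  P(B=0) = 2/3 + 0 = 2/3
  P(B=1) = 0 + 1/3 = 1/3

H(A) = -[(2/3)·log₂(2/3) + (1/3)·log₂(1/3)]
  = 0.3900 + 0.5283
  = 0.9183 bits
H(B) = -[(2/3)·log₂(2/3) + (1/3)·log₂(1/3)]
  = 0.3900 + 0.5283
  = 0.9183 bits
H(A,B) = -[(2/3)·log₂(2/3) + (1/3)·log₂(1/3)]
  = 0.3900 + 0.5283
  = 0.9183 bits

I(A;B) = H(A) + H(B) - H(A,B)
  = 0.9183 + 0.9183 - 0.9183
  = 0.9183 bits

Yes. I(A;B) = 0.9183 bits, which is > 0.25 bits.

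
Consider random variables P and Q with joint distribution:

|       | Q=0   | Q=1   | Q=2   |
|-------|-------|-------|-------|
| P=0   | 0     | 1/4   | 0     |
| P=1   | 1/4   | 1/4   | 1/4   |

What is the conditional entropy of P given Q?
Marginal P(Q) (column sums):
  P(Q=0) = 0 + 1/4 = 1/4
  P(Q=1) = 1/4 + 1/4 = 1/2
  P(Q=2) = 0 + 1/4 = 1/4

H(P|Q) = -Σ P(P,Q)·log₂ P(P|Q), where P(P|Q) = P(P,Q) / P(Q)
  (cells with P(P,Q) = 0 contribute 0)
  (P=0,Q=1): P(P|Q) = (1/4)/(1/2) = 1/2;  -(1/4)·log₂(1/2) = 0.2500
  (P=1,Q=0): P(P|Q) = (1/4)/(1/4) = 1;  -(1/4)·log₂(1) = 0.0000
  (P=1,Q=1): P(P|Q) = (1/4)/(1/2) = 1/2;  -(1/4)·log₂(1/2) = 0.2500
  (P=1,Q=2): P(P|Q) = (1/4)/(1/4) = 1;  -(1/4)·log₂(1) = 0.0000
H(P|Q) = 0.2500 + 0.0000 + 0.2500 + 0.0000
  = 0.5000 bits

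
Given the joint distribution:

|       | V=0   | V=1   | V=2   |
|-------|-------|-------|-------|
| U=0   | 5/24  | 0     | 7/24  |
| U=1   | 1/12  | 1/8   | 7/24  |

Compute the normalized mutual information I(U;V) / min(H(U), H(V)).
Marginal P(U) (row sums):
  P(U=0) = 5/24 + 0 + 7/24 = 1/2
  P(U=1) = 1/12 + 1/8 + 7/24 = 1/2
Marginal P(V) (column sums):
  P(V=0) = 5/24 + 1/12 = 7/24
  P(V=1) = 0 + 1/8 = 1/8
  P(V=2) = 7/24 + 7/24 = 7/12

H(U) = -[(1/2)·log₂(1/2) + (1/2)·log₂(1/2)]
  = 0.5000 + 0.5000
  = 1.0000 bits
H(V) = -[(7/24)·log₂(7/24) + (1/8)·log₂(1/8) + (7/12)·log₂(7/12)]
  = 0.5185 + 0.3750 + 0.4536
  = 1.3471 bits
H(U,V) = -[(5/24)·log₂(5/24) + (7/24)·log₂(7/24) + (1/12)·log₂(1/12) + (1/8)·log₂(1/8) + (7/24)·log₂(7/24)]
  = 0.4715 + 0.5185 + 0.2987 + 0.3750 + 0.5185
  = 2.1822 bits

I(U;V) = H(U) + H(V) - H(U,V)
  = 1.0000 + 1.3471 - 2.1822
  = 0.1649 bits

min(H(U), H(V)) = min(1.0000, 1.3471) = 1.0000 bits
Normalized MI = 0.1649 / 1.0000 = 0.1649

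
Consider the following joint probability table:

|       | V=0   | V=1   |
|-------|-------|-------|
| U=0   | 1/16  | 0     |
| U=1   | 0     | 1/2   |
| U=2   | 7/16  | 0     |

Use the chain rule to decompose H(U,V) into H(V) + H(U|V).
By the chain rule: H(U,V) = H(V) + H(U|V)

Marginal P(V) (column sums):
  P(V=0) = 1/16 + 0 + 7/16 = 1/2
  P(V=1) = 0 + 1/2 + 0 = 1/2
H(V) = -[(1/2)·log₂(1/2) + (1/2)·log₂(1/2)]
  = 0.5000 + 0.5000
  = 1.0000 bits
H(U|V) = -Σ P(U,V)·log₂ P(U|V), where P(U|V) = P(U,V) / P(V)
  (cells with P(U,V) = 0 contribute 0)
  (U=0,V=0): P(U|V) = (1/16)/(1/2) = 1/8;  -(1/16)·log₂(1/8) = 0.1875
  (U=1,V=1): P(U|V) = (1/2)/(1/2) = 1;  -(1/2)·log₂(1) = 0.0000
  (U=2,V=0): P(U|V) = (7/16)/(1/2) = 7/8;  -(7/16)·log₂(7/8) = 0.0843
H(U|V) = 0.1875 + 0.0000 + 0.0843
  = 0.2718 bits

H(U,V) = H(V) + H(U|V) = 1.0000 + 0.2718 = 1.2718 bits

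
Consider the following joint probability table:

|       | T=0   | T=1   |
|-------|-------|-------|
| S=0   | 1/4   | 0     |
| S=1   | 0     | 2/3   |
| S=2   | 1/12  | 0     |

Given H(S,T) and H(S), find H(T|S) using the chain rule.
From the chain rule: H(S,T) = H(S) + H(T|S)
Therefore: H(T|S) = H(S,T) - H(S)

H(S,T) = -[(1/4)·log₂(1/4) + (2/3)·log₂(2/3) + (1/12)·log₂(1/12)]
  = 0.5000 + 0.3900 + 0.2987
  = 1.1887 bits
Marginal P(S) (row sums):
  P(S=0) = 1/4 + 0 = 1/4
  P(S=1) = 0 + 2/3 = 2/3
  P(S=2) = 1/12 + 0 = 1/12
H(S) = -[(1/4)·log₂(1/4) + (2/3)·log₂(2/3) + (1/12)·log₂(1/12)]
  = 0.5000 + 0.3900 + 0.2987
  = 1.1887 bits

H(T|S) = 1.1887 - 1.1887 = 0.0000 bits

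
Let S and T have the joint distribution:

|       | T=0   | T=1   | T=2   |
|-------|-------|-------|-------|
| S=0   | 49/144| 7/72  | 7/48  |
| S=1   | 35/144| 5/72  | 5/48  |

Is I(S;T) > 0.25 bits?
Marginal P(S) (row sums):
  P(S=0) = 49/144 + 7/72 + 7/48 = 7/12
  P(S=1) = 35/144 + 5/72 + 5/48 = 5/12
Marginal P(T) (column sums):
  P(T=0) = 49/144 + 35/144 = 7/12
  P(T=1) = 7/72 + 5/72 = 1/6
  P(T=2) = 7/48 + 5/48 = 1/4

H(S) = -[(7/12)·log₂(7/12) + (5/12)·log₂(5/12)]
  = 0.4536 + 0.5263
  = 0.9799 bits
H(T) = -[(7/12)·log₂(7/12) + (1/6)·log₂(1/6) + (1/4)·log₂(1/4)]
  = 0.4536 + 0.4308 + 0.5000
  = 1.3844 bits
H(S,T) = -[(49/144)·log₂(49/144) + (7/72)·log₂(7/72) + (7/48)·log₂(7/48) + (35/144)·log₂(35/144) + (5/72)·log₂(5/72) + (5/48)·log₂(5/48)]
  = 0.5292 + 0.3269 + 0.4051 + 0.4960 + 0.2672 + 0.3399
  = 2.3643 bits

I(S;T) = H(S) + H(T) - H(S,T)
  = 0.9799 + 1.3844 - 2.3643
  = 0.0000 bits

No. I(S;T) = 0.0000 bits, which is ≤ 0.25 bits.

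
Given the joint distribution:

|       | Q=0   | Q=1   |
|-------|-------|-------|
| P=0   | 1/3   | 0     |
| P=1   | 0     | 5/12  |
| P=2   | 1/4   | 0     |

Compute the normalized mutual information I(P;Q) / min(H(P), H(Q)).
Marginal P(P) (row sums):
  P(P=0) = 1/3 + 0 = 1/3
  P(P=1) = 0 + 5/12 = 5/12
  P(P=2) = 1/4 + 0 = 1/4
Marginal P(Q) (column sums):
  P(Q=0) = 1/3 + 0 + 1/4 = 7/12
  P(Q=1) = 0 + 5/12 + 0 = 5/12

H(P) = -[(1/3)·log₂(1/3) + (5/12)·log₂(5/12) + (1/4)·log₂(1/4)]
  = 0.5283 + 0.5263 + 0.5000
  = 1.5546 bits
H(Q) = -[(7/12)·log₂(7/12) + (5/12)·log₂(5/12)]
  = 0.4536 + 0.5263
  = 0.9799 bits
H(P,Q) = -[(1/3)·log₂(1/3) + (5/12)·log₂(5/12) + (1/4)·log₂(1/4)]
  = 0.5283 + 0.5263 + 0.5000
  = 1.5546 bits

I(P;Q) = H(P) + H(Q) - H(P,Q)
  = 1.5546 + 0.9799 - 1.5546
  = 0.9799 bits

min(H(P), H(Q)) = min(1.5546, 0.9799) = 0.9799 bits
Normalized MI = 0.9799 / 0.9799 = 1.0000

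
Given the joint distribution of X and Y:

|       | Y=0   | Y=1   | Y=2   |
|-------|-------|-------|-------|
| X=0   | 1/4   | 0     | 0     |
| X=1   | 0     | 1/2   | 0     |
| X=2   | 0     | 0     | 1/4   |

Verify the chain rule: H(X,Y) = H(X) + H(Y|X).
Left side:
H(X,Y) = -[(1/4)·log₂(1/4) + (1/2)·log₂(1/2) + (1/4)·log₂(1/4)]
  = 0.5000 + 0.5000 + 0.5000
  = 1.5000 bits

Right side:
Marginal P(X) (row sums):
  P(X=0) = 1/4 + 0 + 0 = 1/4
  P(X=1) = 0 + 1/2 + 0 = 1/2
  P(X=2) = 0 + 0 + 1/4 = 1/4
H(X) = -[(1/4)·log₂(1/4) + (1/2)·log₂(1/2) + (1/4)·log₂(1/4)]
  = 0.5000 + 0.5000 + 0.5000
  = 1.5000 bits
H(Y|X) = -Σ P(X,Y)·log₂ P(Y|X), where P(Y|X) = P(X,Y) / P(X)
  (cells with P(X,Y) = 0 contribute 0)
  (X=0,Y=0): P(Y|X) = (1/4)/(1/4) = 1;  -(1/4)·log₂(1) = 0.0000
  (X=1,Y=1): P(Y|X) = (1/2)/(1/2) = 1;  -(1/2)·log₂(1) = 0.0000
  (X=2,Y=2): P(Y|X) = (1/4)/(1/4) = 1;  -(1/4)·log₂(1) = 0.0000
H(Y|X) = 0.0000 + 0.0000 + 0.0000
  = 0.0000 bits
H(X) + H(Y|X) = 1.5000 + 0.0000 = 1.5000 bits

Both sides equal 1.5000 bits, so the chain rule holds ✓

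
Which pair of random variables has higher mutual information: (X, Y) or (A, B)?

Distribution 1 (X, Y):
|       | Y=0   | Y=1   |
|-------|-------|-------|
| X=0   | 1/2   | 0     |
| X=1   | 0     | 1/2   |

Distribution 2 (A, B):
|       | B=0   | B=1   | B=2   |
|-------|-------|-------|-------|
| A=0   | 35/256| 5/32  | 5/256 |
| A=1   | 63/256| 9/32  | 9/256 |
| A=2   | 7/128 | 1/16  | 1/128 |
Distribution 1 (X, Y):
Marginal P(X) (row sums):
  P(X=0) = 1/2 + 0 = 1/2
  P(X=1) = 0 + 1/2 = 1/2
Marginal P(Y) (column sums):
  P(Y=0) = 1/2 + 0 = 1/2
  P(Y=1) = 0 + 1/2 = 1/2

H(X) = -[(1/2)·log₂(1/2) + (1/2)·log₂(1/2)]
  = 0.5000 + 0.5000
  = 1.0000 bits
H(Y) = -[(1/2)·log₂(1/2) + (1/2)·log₂(1/2)]
  = 0.5000 + 0.5000
  = 1.0000 bits
H(X,Y) = -[(1/2)·log₂(1/2) + (1/2)·log₂(1/2)]
  = 0.5000 + 0.5000
  = 1.0000 bits

I(X;Y) = H(X) + H(Y) - H(X,Y)
  = 1.0000 + 1.0000 - 1.0000
  = 1.0000 bits

Distribution 2 (A, B):
Marginal P(A) (row sums):
  P(A=0) = 35/256 + 5/32 + 5/256 = 5/16
  P(A=1) = 63/256 + 9/32 + 9/256 = 9/16
  P(A=2) = 7/128 + 1/16 + 1/128 = 1/8
Marginal P(B) (column sums):
  P(B=0) = 35/256 + 63/256 + 7/128 = 7/16
  P(B=1) = 5/32 + 9/32 + 1/16 = 1/2
  P(B=2) = 5/256 + 9/256 + 1/128 = 1/16

H(A) = -[(5/16)·log₂(5/16) + (9/16)·log₂(9/16) + (1/8)·log₂(1/8)]
  = 0.5244 + 0.4669 + 0.3750
  = 1.3663 bits
H(B) = -[(7/16)·log₂(7/16) + (1/2)·log₂(1/2) + (1/16)·log₂(1/16)]
  = 0.5218 + 0.5000 + 0.2500
  = 1.2718 bits
H(A,B) = -[(35/256)·log₂(35/256) + (5/32)·log₂(5/32) + (5/256)·log₂(5/256) + (63/256)·log₂(63/256) + (9/32)·log₂(9/32) + (9/256)·log₂(9/256) + (7/128)·log₂(7/128) + (1/16)·log₂(1/16) + (1/128)·log₂(1/128)]
  = 0.3925 + 0.4184 + 0.1109 + 0.4978 + 0.5147 + 0.1698 + 0.2293 + 0.2500 + 0.0547
  = 2.6381 bits

I(A;B) = H(A) + H(B) - H(A,B)
  = 1.3663 + 1.2718 - 2.6381
  = 0.0000 bits

I(X;Y) = 1.0000 bits > I(A;B) = 0.0000 bits, so (X, Y) has the higher mutual information (stronger dependence).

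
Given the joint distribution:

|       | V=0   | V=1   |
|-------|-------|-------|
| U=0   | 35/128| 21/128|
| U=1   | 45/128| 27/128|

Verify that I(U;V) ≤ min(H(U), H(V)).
Marginal P(U) (row sums):
  P(U=0) = 35/128 + 21/128 = 7/16
  P(U=1) = 45/128 + 27/128 = 9/16
Marginal P(V) (column sums):
  P(V=0) = 35/128 + 45/128 = 5/8
  P(V=1) = 21/128 + 27/128 = 3/8

H(U) = -[(7/16)·log₂(7/16) + (9/16)·log₂(9/16)]
  = 0.5218 + 0.4669
  = 0.9887 bits
H(V) = -[(5/8)·log₂(5/8) + (3/8)·log₂(3/8)]
  = 0.4238 + 0.5306
  = 0.9544 bits
H(U,V) = -[(35/128)·log₂(35/128) + (21/128)·log₂(21/128) + (45/128)·log₂(45/128) + (27/128)·log₂(27/128)]
  = 0.5115 + 0.4278 + 0.5302 + 0.4736
  = 1.9431 bits

I(U;V) = H(U) + H(V) - H(U,V)
  = 0.9887 + 0.9544 - 1.9431
  = 0.0000 bits

min(H(U), H(V)) = min(0.9887, 0.9544) = 0.9544 bits
Since 0.0000 ≤ 0.9544, the bound is satisfied ✓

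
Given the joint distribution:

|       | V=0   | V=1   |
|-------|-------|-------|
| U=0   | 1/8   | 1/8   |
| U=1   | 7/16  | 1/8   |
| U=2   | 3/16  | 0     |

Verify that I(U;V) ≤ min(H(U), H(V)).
Marginal P(U) (row sums):
  P(U=0) = 1/8 + 1/8 = 1/4
  P(U=1) = 7/16 + 1/8 = 9/16
  P(U=2) = 3/16 + 0 = 3/16
Marginal P(V) (column sums):
  P(V=0) = 1/8 + 7/16 + 3/16 = 3/4
  P(V=1) = 1/8 + 1/8 + 0 = 1/4

H(U) = -[(1/4)·log₂(1/4) + (9/16)·log₂(9/16) + (3/16)·log₂(3/16)]
  = 0.5000 + 0.4669 + 0.4528
  = 1.4197 bits
H(V) = -[(3/4)·log₂(3/4) + (1/4)·log₂(1/4)]
  = 0.3113 + 0.5000
  = 0.8113 bits
H(U,V) = -[(1/8)·log₂(1/8) + (1/8)·log₂(1/8) + (7/16)·log₂(7/16) + (1/8)·log₂(1/8) + (3/16)·log₂(3/16)]
  = 0.3750 + 0.3750 + 0.5218 + 0.3750 + 0.4528
  = 2.0996 bits

I(U;V) = H(U) + H(V) - H(U,V)
  = 1.4197 + 0.8113 - 2.0996
  = 0.1314 bits

min(H(U), H(V)) = min(1.4197, 0.8113) = 0.8113 bits
Since 0.1314 ≤ 0.8113, the bound is satisfied ✓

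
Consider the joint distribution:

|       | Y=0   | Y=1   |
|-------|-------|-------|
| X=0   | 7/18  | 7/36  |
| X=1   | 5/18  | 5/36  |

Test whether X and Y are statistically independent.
Marginal P(X) (row sums):
  P(X=0) = 7/18 + 7/36 = 7/12
  P(X=1) = 5/18 + 5/36 = 5/12
Marginal P(Y) (column sums):
  P(Y=0) = 7/18 + 5/18 = 2/3
  P(Y=1) = 7/36 + 5/36 = 1/3

X and Y are independent iff P(X=i,Y=j) = P(X=i)·P(Y=j) for every cell.
  P(X=0)·P(Y=0) = 7/12 × 2/3 = 7/18 = P(X=0,Y=0) ✓
  P(X=0)·P(Y=1) = 7/12 × 1/3 = 7/36 = P(X=0,Y=1) ✓
  P(X=1)·P(Y=0) = 5/12 × 2/3 = 5/18 = P(X=1,Y=0) ✓
  P(X=1)·P(Y=1) = 5/12 × 1/3 = 5/36 = P(X=1,Y=1) ✓

Yes, X and Y are independent: every cell factors, so I(X;Y) = 0 bits.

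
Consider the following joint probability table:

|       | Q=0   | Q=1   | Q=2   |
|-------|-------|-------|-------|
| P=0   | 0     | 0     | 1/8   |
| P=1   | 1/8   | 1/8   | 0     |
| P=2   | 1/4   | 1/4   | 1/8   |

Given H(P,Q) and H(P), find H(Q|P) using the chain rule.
From the chain rule: H(P,Q) = H(P) + H(Q|P)
Therefore: H(Q|P) = H(P,Q) - H(P)

H(P,Q) = -[(1/8)·log₂(1/8) + (1/8)·log₂(1/8) + (1/8)·log₂(1/8) + (1/4)·log₂(1/4) + (1/4)·log₂(1/4) + (1/8)·log₂(1/8)]
  = 0.3750 + 0.3750 + 0.3750 + 0.5000 + 0.5000 + 0.3750
  = 2.5000 bits
Marginal P(P) (row sums):
  P(P=0) = 0 + 0 + 1/8 = 1/8
  P(P=1) = 1/8 + 1/8 + 0 = 1/4
  P(P=2) = 1/4 + 1/4 + 1/8 = 5/8
H(P) = -[(1/8)·log₂(1/8) + (1/4)·log₂(1/4) + (5/8)·log₂(5/8)]
  = 0.3750 + 0.5000 + 0.4238
  = 1.2988 bits

H(Q|P) = 2.5000 - 1.2988 = 1.2012 bits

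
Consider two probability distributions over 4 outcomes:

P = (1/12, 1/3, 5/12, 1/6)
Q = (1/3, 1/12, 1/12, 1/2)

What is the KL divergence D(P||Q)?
D(P||Q) = Σ P(i) log₂(P(i)/Q(i))
  i=0: (1/12) × log₂((1/12)/(1/3)) = (1/12) × log₂(1/4) = -0.1667
  i=1: (1/3) × log₂((1/3)/(1/12)) = (1/3) × log₂(4) = 0.6667
  i=2: (5/12) × log₂((5/12)/(1/12)) = (5/12) × log₂(5) = 0.9675
  i=3: (1/6) × log₂((1/6)/(1/2)) = (1/6) × log₂(1/3) = -0.2642
D(P||Q) = -0.1667 + 0.6667 + 0.9675 - 0.2642
  = 1.2033 bits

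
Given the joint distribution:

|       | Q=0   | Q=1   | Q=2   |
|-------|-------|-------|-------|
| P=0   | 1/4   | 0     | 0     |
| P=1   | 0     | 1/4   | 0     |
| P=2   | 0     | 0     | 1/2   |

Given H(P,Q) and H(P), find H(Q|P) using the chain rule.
From the chain rule: H(P,Q) = H(P) + H(Q|P)
Therefore: H(Q|P) = H(P,Q) - H(P)

H(P,Q) = -[(1/4)·log₂(1/4) + (1/4)·log₂(1/4) + (1/2)·log₂(1/2)]
  = 0.5000 + 0.5000 + 0.5000
  = 1.5000 bits
Marginal P(P) (row sums):
  P(P=0) = 1/4 + 0 + 0 = 1/4
  P(P=1) = 0 + 1/4 + 0 = 1/4
  P(P=2) = 0 + 0 + 1/2 = 1/2
H(P) = -[(1/4)·log₂(1/4) + (1/4)·log₂(1/4) + (1/2)·log₂(1/2)]
  = 0.5000 + 0.5000 + 0.5000
  = 1.5000 bits

H(Q|P) = 1.5000 - 1.5000 = 0.0000 bits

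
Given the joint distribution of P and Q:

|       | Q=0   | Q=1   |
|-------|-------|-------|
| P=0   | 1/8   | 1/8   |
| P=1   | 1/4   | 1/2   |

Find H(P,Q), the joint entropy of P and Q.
H(P,Q) = -Σ P(P,Q) log₂ P(P,Q), summed over the non-zero cells:
H(P,Q) = -[(1/8)·log₂(1/8) + (1/8)·log₂(1/8) + (1/4)·log₂(1/4) + (1/2)·log₂(1/2)]
  = 0.3750 + 0.3750 + 0.5000 + 0.5000
  = 1.7500 bits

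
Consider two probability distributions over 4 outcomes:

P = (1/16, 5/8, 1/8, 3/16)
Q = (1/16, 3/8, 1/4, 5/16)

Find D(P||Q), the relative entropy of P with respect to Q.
D(P||Q) = Σ P(i) log₂(P(i)/Q(i))
  i=0: (1/16) × log₂((1/16)/(1/16)) = (1/16) × log₂(1) = 0.0000
  i=1: (5/8) × log₂((5/8)/(3/8)) = (5/8) × log₂(5/3) = 0.4606
  i=2: (1/8) × log₂((1/8)/(1/4)) = (1/8) × log₂(1/2) = -0.1250
  i=3: (3/16) × log₂((3/16)/(5/16)) = (3/16) × log₂(3/5) = -0.1382
D(P||Q) = 0.0000 + 0.4606 - 0.1250 - 0.1382
  = 0.1974 bits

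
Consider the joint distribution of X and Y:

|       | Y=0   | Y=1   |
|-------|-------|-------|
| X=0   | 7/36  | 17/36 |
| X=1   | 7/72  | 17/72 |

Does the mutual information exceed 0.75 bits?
Marginal P(X) (row sums):
  P(X=0) = 7/36 + 17/36 = 2/3
  P(X=1) = 7/72 + 17/72 = 1/3
Marginal P(Y) (column sums):
  P(Y=0) = 7/36 + 7/72 = 7/24
  P(Y=1) = 17/36 + 17/72 = 17/24

H(X) = -[(2/3)·log₂(2/3) + (1/3)·log₂(1/3)]
  = 0.3900 + 0.5283
  = 0.9183 bits
H(Y) = -[(7/24)·log₂(7/24) + (17/24)·log₂(17/24)]
  = 0.5185 + 0.3524
  = 0.8709 bits
H(X,Y) = -[(7/36)·log₂(7/36) + (17/36)·log₂(17/36) + (7/72)·log₂(7/72) + (17/72)·log₂(17/72)]
  = 0.4594 + 0.5112 + 0.3269 + 0.4917
  = 1.7892 bits

I(X;Y) = H(X) + H(Y) - H(X,Y)
  = 0.9183 + 0.8709 - 1.7892
  = 0.0000 bits

No. I(X;Y) = 0.0000 bits, which is ≤ 0.75 bits.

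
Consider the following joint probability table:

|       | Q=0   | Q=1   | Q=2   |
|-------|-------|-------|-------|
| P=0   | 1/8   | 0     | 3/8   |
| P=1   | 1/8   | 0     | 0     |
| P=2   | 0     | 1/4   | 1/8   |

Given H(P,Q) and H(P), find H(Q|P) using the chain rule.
From the chain rule: H(P,Q) = H(P) + H(Q|P)
Therefore: H(Q|P) = H(P,Q) - H(P)

H(P,Q) = -[(1/8)·log₂(1/8) + (3/8)·log₂(3/8) + (1/8)·log₂(1/8) + (1/4)·log₂(1/4) + (1/8)·log₂(1/8)]
  = 0.3750 + 0.5306 + 0.3750 + 0.5000 + 0.3750
  = 2.1556 bits
Marginal P(P) (row sums):
  P(P=0) = 1/8 + 0 + 3/8 = 1/2
  P(P=1) = 1/8 + 0 + 0 = 1/8
  P(P=2) = 0 + 1/4 + 1/8 = 3/8
H(P) = -[(1/2)·log₂(1/2) + (1/8)·log₂(1/8) + (3/8)·log₂(3/8)]
  = 0.5000 + 0.3750 + 0.5306
  = 1.4056 bits

H(Q|P) = 2.1556 - 1.4056 = 0.7500 bits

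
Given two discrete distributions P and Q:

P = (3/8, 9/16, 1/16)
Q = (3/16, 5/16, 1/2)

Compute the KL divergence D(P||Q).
D(P||Q) = Σ P(i) log₂(P(i)/Q(i))
  i=0: (3/8) × log₂((3/8)/(3/16)) = (3/8) × log₂(2) = 0.3750
  i=1: (9/16) × log₂((9/16)/(5/16)) = (9/16) × log₂(9/5) = 0.4770
  i=2: (1/16) × log₂((1/16)/(1/2)) = (1/16) × log₂(1/8) = -0.1875
D(P||Q) = 0.3750 + 0.4770 - 0.1875
  = 0.6645 bits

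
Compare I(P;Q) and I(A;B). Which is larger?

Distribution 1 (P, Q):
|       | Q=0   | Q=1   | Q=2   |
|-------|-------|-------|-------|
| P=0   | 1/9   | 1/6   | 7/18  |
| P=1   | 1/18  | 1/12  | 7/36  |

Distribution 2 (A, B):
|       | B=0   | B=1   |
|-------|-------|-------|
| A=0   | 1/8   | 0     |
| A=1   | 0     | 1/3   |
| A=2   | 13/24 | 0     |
Distribution 1 (P, Q):
Marginal P(P) (row sums):
  P(P=0) = 1/9 + 1/6 + 7/18 = 2/3
  P(P=1) = 1/18 + 1/12 + 7/36 = 1/3
Marginal P(Q) (column sums):
  P(Q=0) = 1/9 + 1/18 = 1/6
  P(Q=1) = 1/6 + 1/12 = 1/4
  P(Q=2) = 7/18 + 7/36 = 7/12

H(P) = -[(2/3)·log₂(2/3) + (1/3)·log₂(1/3)]
  = 0.3900 + 0.5283
  = 0.9183 bits
H(Q) = -[(1/6)·log₂(1/6) + (1/4)·log₂(1/4) + (7/12)·log₂(7/12)]
  = 0.4308 + 0.5000 + 0.4536
  = 1.3844 bits
H(P,Q) = -[(1/9)·log₂(1/9) + (1/6)·log₂(1/6) + (7/18)·log₂(7/18) + (1/18)·log₂(1/18) + (1/12)·log₂(1/12) + (7/36)·log₂(7/36)]
  = 0.3522 + 0.4308 + 0.5299 + 0.2317 + 0.2987 + 0.4594
  = 2.3027 bits

I(P;Q) = H(P) + H(Q) - H(P,Q)
  = 0.9183 + 1.3844 - 2.3027
  = 0.0000 bits

Distribution 2 (A, B):
Marginal P(A) (row sums):
  P(A=0) = 1/8 + 0 = 1/8
  P(A=1) = 0 + 1/3 = 1/3
  P(A=2) = 13/24 + 0 = 13/24
Marginal P(B) (column sums):
  P(B=0) = 1/8 + 0 + 13/24 = 2/3
  P(B=1) = 0 + 1/3 + 0 = 1/3

H(A) = -[(1/8)·log₂(1/8) + (1/3)·log₂(1/3) + (13/24)·log₂(13/24)]
  = 0.3750 + 0.5283 + 0.4791
  = 1.3824 bits
H(B) = -[(2/3)·log₂(2/3) + (1/3)·log₂(1/3)]
  = 0.3900 + 0.5283
  = 0.9183 bits
H(A,B) = -[(1/8)·log₂(1/8) + (1/3)·log₂(1/3) + (13/24)·log₂(13/24)]
  = 0.3750 + 0.5283 + 0.4791
  = 1.3824 bits

I(A;B) = H(A) + H(B) - H(A,B)
  = 1.3824 + 0.9183 - 1.3824
  = 0.9183 bits

I(A;B) = 0.9183 bits > I(P;Q) = 0.0000 bits, so (A, B) has the higher mutual information (stronger dependence).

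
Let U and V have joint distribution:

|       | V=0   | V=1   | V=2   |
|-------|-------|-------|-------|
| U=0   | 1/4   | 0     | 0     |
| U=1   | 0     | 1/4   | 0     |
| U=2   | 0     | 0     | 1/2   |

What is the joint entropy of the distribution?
H(U,V) = -Σ P(U,V) log₂ P(U,V), summed over the non-zero cells:
H(U,V) = -[(1/4)·log₂(1/4) + (1/4)·log₂(1/4) + (1/2)·log₂(1/2)]
  = 0.5000 + 0.5000 + 0.5000
  = 1.5000 bits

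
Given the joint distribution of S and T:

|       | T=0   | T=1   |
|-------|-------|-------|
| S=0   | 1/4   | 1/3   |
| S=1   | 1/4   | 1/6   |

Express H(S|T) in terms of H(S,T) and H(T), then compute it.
H(S|T) = H(S,T) - H(T)

Marginal P(T) (column sums):
  P(T=0) = 1/4 + 1/4 = 1/2
  P(T=1) = 1/3 + 1/6 = 1/2

H(S,T) = -[(1/4)·log₂(1/4) + (1/3)·log₂(1/3) + (1/4)·log₂(1/4) + (1/6)·log₂(1/6)]
  = 0.5000 + 0.5283 + 0.5000 + 0.4308
  = 1.9591 bits
H(T) = -[(1/2)·log₂(1/2) + (1/2)·log₂(1/2)]
  = 0.5000 + 0.5000
  = 1.0000 bits

H(S|T) = 1.9591 - 1.0000 = 0.9591 bits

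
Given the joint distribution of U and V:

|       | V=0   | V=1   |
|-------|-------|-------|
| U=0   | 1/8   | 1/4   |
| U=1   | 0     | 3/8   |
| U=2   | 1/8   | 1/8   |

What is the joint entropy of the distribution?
H(U,V) = -Σ P(U,V) log₂ P(U,V), summed over the non-zero cells:
H(U,V) = -[(1/8)·log₂(1/8) + (1/4)·log₂(1/4) + (3/8)·log₂(3/8) + (1/8)·log₂(1/8) + (1/8)·log₂(1/8)]
  = 0.3750 + 0.5000 + 0.5306 + 0.3750 + 0.3750
  = 2.1556 bits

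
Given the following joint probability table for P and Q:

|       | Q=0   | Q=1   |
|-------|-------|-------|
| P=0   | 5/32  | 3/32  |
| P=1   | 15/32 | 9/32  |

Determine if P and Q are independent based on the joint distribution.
Marginal P(P) (row sums):
  P(P=0) = 5/32 + 3/32 = 1/4
  P(P=1) = 15/32 + 9/32 = 3/4
Marginal P(Q) (column sums):
  P(Q=0) = 5/32 + 15/32 = 5/8
  P(Q=1) = 3/32 + 9/32 = 3/8

P and Q are independent iff P(P=i,Q=j) = P(P=i)·P(Q=j) for every cell.
  P(P=0)·P(Q=0) = 1/4 × 5/8 = 5/32 = P(P=0,Q=0) ✓
  P(P=0)·P(Q=1) = 1/4 × 3/8 = 3/32 = P(P=0,Q=1) ✓
  P(P=1)·P(Q=0) = 3/4 × 5/8 = 15/32 = P(P=1,Q=0) ✓
  P(P=1)·P(Q=1) = 3/4 × 3/8 = 9/32 = P(P=1,Q=1) ✓

Yes, P and Q are independent: every cell factors, so I(P;Q) = 0 bits.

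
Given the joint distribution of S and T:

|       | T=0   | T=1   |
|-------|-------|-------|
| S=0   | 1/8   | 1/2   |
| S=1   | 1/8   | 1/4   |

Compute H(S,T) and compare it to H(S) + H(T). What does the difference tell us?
Marginal P(S) (row sums):
  P(S=0) = 1/8 + 1/2 = 5/8
  P(S=1) = 1/8 + 1/4 = 3/8
Marginal P(T) (column sums):
  P(T=0) = 1/8 + 1/8 = 1/4
  P(T=1) = 1/2 + 1/4 = 3/4

H(S,T) = -[(1/8)·log₂(1/8) + (1/2)·log₂(1/2) + (1/8)·log₂(1/8) + (1/4)·log₂(1/4)]
  = 0.3750 + 0.5000 + 0.3750 + 0.5000
  = 1.7500 bits
H(S) = -[(5/8)·log₂(5/8) + (3/8)·log₂(3/8)]
  = 0.4238 + 0.5306
  = 0.9544 bits
H(T) = -[(1/4)·log₂(1/4) + (3/4)·log₂(3/4)]
  = 0.5000 + 0.3113
  = 0.8113 bits

H(S) + H(T) = 0.9544 + 0.8113 = 1.7657 bits
Difference: H(S) + H(T) - H(S,T) = 1.7657 - 1.7500 = 0.0157 bits = I(S;T)

The difference is the mutual information; it is positive here, so S and T are dependent (knowing one reduces uncertainty about the other by 0.0157 bits).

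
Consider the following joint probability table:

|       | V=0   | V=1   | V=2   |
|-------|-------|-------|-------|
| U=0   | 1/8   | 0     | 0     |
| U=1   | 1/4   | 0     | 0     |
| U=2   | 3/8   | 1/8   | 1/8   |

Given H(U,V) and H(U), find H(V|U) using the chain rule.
From the chain rule: H(U,V) = H(U) + H(V|U)
Therefore: H(V|U) = H(U,V) - H(U)

H(U,V) = -[(1/8)·log₂(1/8) + (1/4)·log₂(1/4) + (3/8)·log₂(3/8) + (1/8)·log₂(1/8) + (1/8)·log₂(1/8)]
  = 0.3750 + 0.5000 + 0.5306 + 0.3750 + 0.3750
  = 2.1556 bits
Marginal P(U) (row sums):
  P(U=0) = 1/8 + 0 + 0 = 1/8
  P(U=1) = 1/4 + 0 + 0 = 1/4
  P(U=2) = 3/8 + 1/8 + 1/8 = 5/8
H(U) = -[(1/8)·log₂(1/8) + (1/4)·log₂(1/4) + (5/8)·log₂(5/8)]
  = 0.3750 + 0.5000 + 0.4238
  = 1.2988 bits

H(V|U) = 2.1556 - 1.2988 = 0.8568 bits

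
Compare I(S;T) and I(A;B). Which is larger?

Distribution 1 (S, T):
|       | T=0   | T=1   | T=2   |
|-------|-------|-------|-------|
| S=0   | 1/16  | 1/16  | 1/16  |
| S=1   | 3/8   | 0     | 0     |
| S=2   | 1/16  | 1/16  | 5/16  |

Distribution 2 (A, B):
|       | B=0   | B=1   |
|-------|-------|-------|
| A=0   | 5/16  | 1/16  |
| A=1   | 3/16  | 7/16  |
Distribution 1 (S, T):
Marginal P(S) (row sums):
  P(S=0) = 1/16 + 1/16 + 1/16 = 3/16
  P(S=1) = 3/8 + 0 + 0 = 3/8
  P(S=2) = 1/16 + 1/16 + 5/16 = 7/16
Marginal P(T) (column sums):
  P(T=0) = 1/16 + 3/8 + 1/16 = 1/2
  P(T=1) = 1/16 + 0 + 1/16 = 1/8
  P(T=2) = 1/16 + 0 + 5/16 = 3/8

H(S) = -[(3/16)·log₂(3/16) + (3/8)·log₂(3/8) + (7/16)·log₂(7/16)]
  = 0.4528 + 0.5306 + 0.5218
  = 1.5052 bits
H(T) = -[(1/2)·log₂(1/2) + (1/8)·log₂(1/8) + (3/8)·log₂(3/8)]
  = 0.5000 + 0.3750 + 0.5306
  = 1.4056 bits
H(S,T) = -[(1/16)·log₂(1/16) + (1/16)·log₂(1/16) + (1/16)·log₂(1/16) + (3/8)·log₂(3/8) + (1/16)·log₂(1/16) + (1/16)·log₂(1/16) + (5/16)·log₂(5/16)]
  = 0.2500 + 0.2500 + 0.2500 + 0.5306 + 0.2500 + 0.2500 + 0.5244
  = 2.3050 bits

I(S;T) = H(S) + H(T) - H(S,T)
  = 1.5052 + 1.4056 - 2.3050
  = 0.6058 bits

Distribution 2 (A, B):
Marginal P(A) (row sums):
  P(A=0) = 5/16 + 1/16 = 3/8
  P(A=1) = 3/16 + 7/16 = 5/8
Marginal P(B) (column sums):
  P(B=0) = 5/16 + 3/16 = 1/2
  P(B=1) = 1/16 + 7/16 = 1/2

H(A) = -[(3/8)·log₂(3/8) + (5/8)·log₂(5/8)]
  = 0.5306 + 0.4238
  = 0.9544 bits
H(B) = -[(1/2)·log₂(1/2) + (1/2)·log₂(1/2)]
  = 0.5000 + 0.5000
  = 1.0000 bits
H(A,B) = -[(5/16)·log₂(5/16) + (1/16)·log₂(1/16) + (3/16)·log₂(3/16) + (7/16)·log₂(7/16)]
  = 0.5244 + 0.2500 + 0.4528 + 0.5218
  = 1.7490 bits

I(A;B) = H(A) + H(B) - H(A,B)
  = 0.9544 + 1.0000 - 1.7490
  = 0.2054 bits

I(S;T) = 0.6058 bits > I(A;B) = 0.2054 bits, so (S, T) has the higher mutual information (stronger dependence).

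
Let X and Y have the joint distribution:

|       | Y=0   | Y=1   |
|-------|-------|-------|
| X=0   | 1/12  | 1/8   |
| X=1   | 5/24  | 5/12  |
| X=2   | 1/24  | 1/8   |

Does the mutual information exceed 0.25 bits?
Marginal P(X) (row sums):
  P(X=0) = 1/12 + 1/8 = 5/24
  P(X=1) = 5/24 + 5/12 = 5/8
  P(X=2) = 1/24 + 1/8 = 1/6
Marginal P(Y) (column sums):
  P(Y=0) = 1/12 + 5/24 + 1/24 = 1/3
  P(Y=1) = 1/8 + 5/12 + 1/8 = 2/3

H(X) = -[(5/24)·log₂(5/24) + (5/8)·log₂(5/8) + (1/6)·log₂(1/6)]
  = 0.4715 + 0.4238 + 0.4308
  = 1.3261 bits
H(Y) = -[(1/3)·log₂(1/3) + (2/3)·log₂(2/3)]
  = 0.5283 + 0.3900
  = 0.9183 bits
H(X,Y) = -[(1/12)·log₂(1/12) + (1/8)·log₂(1/8) + (5/24)·log₂(5/24) + (5/12)·log₂(5/12) + (1/24)·log₂(1/24) + (1/8)·log₂(1/8)]
  = 0.2987 + 0.3750 + 0.4715 + 0.5263 + 0.1910 + 0.3750
  = 2.2375 bits

I(X;Y) = H(X) + H(Y) - H(X,Y)
  = 1.3261 + 0.9183 - 2.2375
  = 0.0069 bits

No. I(X;Y) = 0.0069 bits, which is ≤ 0.25 bits.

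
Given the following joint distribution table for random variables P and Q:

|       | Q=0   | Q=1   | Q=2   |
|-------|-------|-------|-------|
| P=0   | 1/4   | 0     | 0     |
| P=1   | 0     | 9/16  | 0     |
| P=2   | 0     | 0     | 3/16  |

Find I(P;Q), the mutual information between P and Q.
Marginal P(P) (row sums):
  P(P=0) = 1/4 + 0 + 0 = 1/4
  P(P=1) = 0 + 9/16 + 0 = 9/16
  P(P=2) = 0 + 0 + 3/16 = 3/16
Marginal P(Q) (column sums):
  P(Q=0) = 1/4 + 0 + 0 = 1/4
  P(Q=1) = 0 + 9/16 + 0 = 9/16
  P(Q=2) = 0 + 0 + 3/16 = 3/16

H(P) = -[(1/4)·log₂(1/4) + (9/16)·log₂(9/16) + (3/16)·log₂(3/16)]
  = 0.5000 + 0.4669 + 0.4528
  = 1.4197 bits
H(Q) = -[(1/4)·log₂(1/4) + (9/16)·log₂(9/16) + (3/16)·log₂(3/16)]
  = 0.5000 + 0.4669 + 0.4528
  = 1.4197 bits
H(P,Q) = -[(1/4)·log₂(1/4) + (9/16)·log₂(9/16) + (3/16)·log₂(3/16)]
  = 0.5000 + 0.4669 + 0.4528
  = 1.4197 bits

I(P;Q) = H(P) + H(Q) - H(P,Q)
  = 1.4197 + 1.4197 - 1.4197
  = 1.4197 bits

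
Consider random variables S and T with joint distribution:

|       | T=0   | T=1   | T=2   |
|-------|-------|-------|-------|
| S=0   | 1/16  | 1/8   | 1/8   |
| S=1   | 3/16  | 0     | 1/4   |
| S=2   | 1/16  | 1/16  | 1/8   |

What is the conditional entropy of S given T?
Marginal P(T) (column sums):
  P(T=0) = 1/16 + 3/16 + 1/16 = 5/16
  P(T=1) = 1/8 + 0 + 1/16 = 3/16
  P(T=2) = 1/8 + 1/4 + 1/8 = 1/2

H(S|T) = -Σ P(S,T)·log₂ P(S|T), where P(S|T) = P(S,T) / P(T)
  (cells with P(S,T) = 0 contribute 0)
  (S=0,T=0): P(S|T) = (1/16)/(5/16) = 1/5;  -(1/16)·log₂(1/5) = 0.1451
  (S=0,T=1): P(S|T) = (1/8)/(3/16) = 2/3;  -(1/8)·log₂(2/3) = 0.0731
  (S=0,T=2): P(S|T) = (1/8)/(1/2) = 1/4;  -(1/8)·log₂(1/4) = 0.2500
  (S=1,T=0): P(S|T) = (3/16)/(5/16) = 3/5;  -(3/16)·log₂(3/5) = 0.1382
  (S=1,T=2): P(S|T) = (1/4)/(1/2) = 1/2;  -(1/4)·log₂(1/2) = 0.2500
  (S=2,T=0): P(S|T) = (1/16)/(5/16) = 1/5;  -(1/16)·log₂(1/5) = 0.1451
  (S=2,T=1): P(S|T) = (1/16)/(3/16) = 1/3;  -(1/16)·log₂(1/3) = 0.0991
  (S=2,T=2): P(S|T) = (1/8)/(1/2) = 1/4;  -(1/8)·log₂(1/4) = 0.2500
H(S|T) = 0.1451 + 0.0731 + 0.2500 + 0.1382 + 0.2500 + 0.1451 + 0.0991 + 0.2500
  = 1.3506 bits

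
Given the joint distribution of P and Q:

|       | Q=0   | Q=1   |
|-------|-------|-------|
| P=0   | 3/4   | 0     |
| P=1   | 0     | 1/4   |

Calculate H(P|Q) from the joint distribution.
Marginal P(Q) (column sums):
  P(Q=0) = 3/4 + 0 = 3/4
  P(Q=1) = 0 + 1/4 = 1/4

H(P|Q) = -Σ P(P,Q)·log₂ P(P|Q), where P(P|Q) = P(P,Q) / P(Q)
  (cells with P(P,Q) = 0 contribute 0)
  (P=0,Q=0): P(P|Q) = (3/4)/(3/4) = 1;  -(3/4)·log₂(1) = 0.0000
  (P=1,Q=1): P(P|Q) = (1/4)/(1/4) = 1;  -(1/4)·log₂(1) = 0.0000
H(P|Q) = 0.0000 + 0.0000
  = 0.0000 bits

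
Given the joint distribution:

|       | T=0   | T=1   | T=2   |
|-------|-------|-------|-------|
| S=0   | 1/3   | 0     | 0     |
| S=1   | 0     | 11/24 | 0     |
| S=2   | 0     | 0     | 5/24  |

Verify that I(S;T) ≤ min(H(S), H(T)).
Marginal P(S) (row sums):
  P(S=0) = 1/3 + 0 + 0 = 1/3
  P(S=1) = 0 + 11/24 + 0 = 11/24
  P(S=2) = 0 + 0 + 5/24 = 5/24
Marginal P(T) (column sums):
  P(T=0) = 1/3 + 0 + 0 = 1/3
  P(T=1) = 0 + 11/24 + 0 = 11/24
  P(T=2) = 0 + 0 + 5/24 = 5/24

H(S) = -[(1/3)·log₂(1/3) + (11/24)·log₂(11/24) + (5/24)·log₂(5/24)]
  = 0.5283 + 0.5159 + 0.4715
  = 1.5157 bits
H(T) = -[(1/3)·log₂(1/3) + (11/24)·log₂(11/24) + (5/24)·log₂(5/24)]
  = 0.5283 + 0.5159 + 0.4715
  = 1.5157 bits
H(S,T) = -[(1/3)·log₂(1/3) + (11/24)·log₂(11/24) + (5/24)·log₂(5/24)]
  = 0.5283 + 0.5159 + 0.4715
  = 1.5157 bits

I(S;T) = H(S) + H(T) - H(S,T)
  = 1.5157 + 1.5157 - 1.5157
  = 1.5157 bits

min(H(S), H(T)) = min(1.5157, 1.5157) = 1.5157 bits
Since 1.5157 ≤ 1.5157, the bound is satisfied ✓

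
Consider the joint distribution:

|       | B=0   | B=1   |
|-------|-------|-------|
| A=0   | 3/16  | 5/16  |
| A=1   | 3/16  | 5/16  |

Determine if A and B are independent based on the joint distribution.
Marginal P(A) (row sums):
  P(A=0) = 3/16 + 5/16 = 1/2
  P(A=1) = 3/16 + 5/16 = 1/2
Marginal P(B) (column sums):
  P(B=0) = 3/16 + 3/16 = 3/8
  P(B=1) = 5/16 + 5/16 = 5/8

A and B are independent iff P(A=i,B=j) = P(A=i)·P(B=j) for every cell.
  P(A=0)·P(B=0) = 1/2 × 3/8 = 3/16 = P(A=0,B=0) ✓
  P(A=0)·P(B=1) = 1/2 × 5/8 = 5/16 = P(A=0,B=1) ✓
  P(A=1)·P(B=0) = 1/2 × 3/8 = 3/16 = P(A=1,B=0) ✓
  P(A=1)·P(B=1) = 1/2 × 5/8 = 5/16 = P(A=1,B=1) ✓

Yes, A and B are independent: every cell factors, so I(A;B) = 0 bits.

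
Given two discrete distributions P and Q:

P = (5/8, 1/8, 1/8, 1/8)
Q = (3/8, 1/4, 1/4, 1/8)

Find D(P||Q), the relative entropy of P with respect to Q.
D(P||Q) = Σ P(i) log₂(P(i)/Q(i))
  i=0: (5/8) × log₂((5/8)/(3/8)) = (5/8) × log₂(5/3) = 0.4606
  i=1: (1/8) × log₂((1/8)/(1/4)) = (1/8) × log₂(1/2) = -0.1250
  i=2: (1/8) × log₂((1/8)/(1/4)) = (1/8) × log₂(1/2) = -0.1250
  i=3: (1/8) × log₂((1/8)/(1/8)) = (1/8) × log₂(1) = 0.0000
D(P||Q) = 0.4606 - 0.1250 - 0.1250 + 0.0000
  = 0.2106 bits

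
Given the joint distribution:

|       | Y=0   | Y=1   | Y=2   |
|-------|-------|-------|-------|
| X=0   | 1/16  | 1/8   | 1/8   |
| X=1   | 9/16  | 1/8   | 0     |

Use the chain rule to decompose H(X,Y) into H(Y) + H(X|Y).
By the chain rule: H(X,Y) = H(Y) + H(X|Y)

Marginal P(Y) (column sums):
  P(Y=0) = 1/16 + 9/16 = 5/8
  P(Y=1) = 1/8 + 1/8 = 1/4
  P(Y=2) = 1/8 + 0 = 1/8
H(Y) = -[(5/8)·log₂(5/8) + (1/4)·log₂(1/4) + (1/8)·log₂(1/8)]
  = 0.4238 + 0.5000 + 0.3750
  = 1.2988 bits
H(X|Y) = -Σ P(X,Y)·log₂ P(X|Y), where P(X|Y) = P(X,Y) / P(Y)
  (cells with P(X,Y) = 0 contribute 0)
  (X=0,Y=0): P(X|Y) = (1/16)/(5/8) = 1/10;  -(1/16)·log₂(1/10) = 0.2076
  (X=0,Y=1): P(X|Y) = (1/8)/(1/4) = 1/2;  -(1/8)·log₂(1/2) = 0.1250
  (X=0,Y=2): P(X|Y) = (1/8)/(1/8) = 1;  -(1/8)·log₂(1) = 0.0000
  (X=1,Y=0): P(X|Y) = (9/16)/(5/8) = 9/10;  -(9/16)·log₂(9/10) = 0.0855
  (X=1,Y=1): P(X|Y) = (1/8)/(1/4) = 1/2;  -(1/8)·log₂(1/2) = 0.1250
H(X|Y) = 0.2076 + 0.1250 + 0.0000 + 0.0855 + 0.1250
  = 0.5431 bits

H(X,Y) = H(Y) + H(X|Y) = 1.2988 + 0.5431 = 1.8419 bits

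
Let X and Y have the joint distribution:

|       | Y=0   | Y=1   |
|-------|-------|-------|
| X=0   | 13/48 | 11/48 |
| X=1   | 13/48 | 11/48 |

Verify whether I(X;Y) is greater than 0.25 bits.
Marginal P(X) (row sums):
  P(X=0) = 13/48 + 11/48 = 1/2
  P(X=1) = 13/48 + 11/48 = 1/2
Marginal P(Y) (column sums):
  P(Y=0) = 13/48 + 13/48 = 13/24
  P(Y=1) = 11/48 + 11/48 = 11/24

H(X) = -[(1/2)·log₂(1/2) + (1/2)·log₂(1/2)]
  = 0.5000 + 0.5000
  = 1.0000 bits
H(Y) = -[(13/24)·log₂(13/24) + (11/24)·log₂(11/24)]
  = 0.4791 + 0.5159
  = 0.9950 bits
H(X,Y) = -[(13/48)·log₂(13/48) + (11/48)·log₂(11/48) + (13/48)·log₂(13/48) + (11/48)·log₂(11/48)]
  = 0.5104 + 0.4871 + 0.5104 + 0.4871
  = 1.9950 bits

I(X;Y) = H(X) + H(Y) - H(X,Y)
  = 1.0000 + 0.9950 - 1.9950
  = 0.0000 bits

No. I(X;Y) = 0.0000 bits, which is ≤ 0.25 bits.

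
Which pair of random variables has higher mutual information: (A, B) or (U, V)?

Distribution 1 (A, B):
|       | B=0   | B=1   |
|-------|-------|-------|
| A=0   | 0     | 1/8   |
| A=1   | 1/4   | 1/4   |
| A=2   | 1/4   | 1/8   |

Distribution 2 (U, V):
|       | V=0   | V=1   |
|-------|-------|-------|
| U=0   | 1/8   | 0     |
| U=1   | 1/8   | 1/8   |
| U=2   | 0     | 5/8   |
Distribution 1 (A, B):
Marginal P(A) (row sums):
  P(A=0) = 0 + 1/8 = 1/8
  P(A=1) = 1/4 + 1/4 = 1/2
  P(A=2) = 1/4 + 1/8 = 3/8
Marginal P(B) (column sums):
  P(B=0) = 0 + 1/4 + 1/4 = 1/2
  P(B=1) = 1/8 + 1/4 + 1/8 = 1/2

H(A) = -[(1/8)·log₂(1/8) + (1/2)·log₂(1/2) + (3/8)·log₂(3/8)]
  = 0.3750 + 0.5000 + 0.5306
  = 1.4056 bits
H(B) = -[(1/2)·log₂(1/2) + (1/2)·log₂(1/2)]
  = 0.5000 + 0.5000
  = 1.0000 bits
H(A,B) = -[(1/8)·log₂(1/8) + (1/4)·log₂(1/4) + (1/4)·log₂(1/4) + (1/4)·log₂(1/4) + (1/8)·log₂(1/8)]
  = 0.3750 + 0.5000 + 0.5000 + 0.5000 + 0.3750
  = 2.2500 bits

I(A;B) = H(A) + H(B) - H(A,B)
  = 1.4056 + 1.0000 - 2.2500
  = 0.1556 bits

Distribution 2 (U, V):
Marginal P(U) (row sums):
  P(U=0) = 1/8 + 0 = 1/8
  P(U=1) = 1/8 + 1/8 = 1/4
  P(U=2) = 0 + 5/8 = 5/8
Marginal P(V) (column sums):
  P(V=0) = 1/8 + 1/8 + 0 = 1/4
  P(V=1) = 0 + 1/8 + 5/8 = 3/4

H(U) = -[(1/8)·log₂(1/8) + (1/4)·log₂(1/4) + (5/8)·log₂(5/8)]
  = 0.3750 + 0.5000 + 0.4238
  = 1.2988 bits
H(V) = -[(1/4)·log₂(1/4) + (3/4)·log₂(3/4)]
  = 0.5000 + 0.3113
  = 0.8113 bits
H(U,V) = -[(1/8)·log₂(1/8) + (1/8)·log₂(1/8) + (1/8)·log₂(1/8) + (5/8)·log₂(5/8)]
  = 0.3750 + 0.3750 + 0.3750 + 0.4238
  = 1.5488 bits

I(U;V) = H(U) + H(V) - H(U,V)
  = 1.2988 + 0.8113 - 1.5488
  = 0.5613 bits

I(U;V) = 0.5613 bits > I(A;B) = 0.1556 bits, so (U, V) has the higher mutual information (stronger dependence).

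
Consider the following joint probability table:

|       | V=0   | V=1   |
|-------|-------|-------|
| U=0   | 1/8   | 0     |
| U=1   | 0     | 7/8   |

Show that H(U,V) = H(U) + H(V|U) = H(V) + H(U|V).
Marginal P(U) (row sums):
  P(U=0) = 1/8 + 0 = 1/8
  P(U=1) = 0 + 7/8 = 7/8
Marginal P(V) (column sums):
  P(V=0) = 1/8 + 0 = 1/8
  P(V=1) = 0 + 7/8 = 7/8

Decomposition 1: H(U) + H(V|U)
H(U) = -[(1/8)·log₂(1/8) + (7/8)·log₂(7/8)]
  = 0.3750 + 0.1686
  = 0.5436 bits
H(V|U) = -Σ P(U,V)·log₂ P(V|U), where P(V|U) = P(U,V) / P(U)
  (cells with P(U,V) = 0 contribute 0)
  (U=0,V=0): P(V|U) = (1/8)/(1/8) = 1;  -(1/8)·log₂(1) = 0.0000
  (U=1,V=1): P(V|U) = (7/8)/(7/8) = 1;  -(7/8)·log₂(1) = 0.0000
H(V|U) = 0.0000 + 0.0000
  = 0.0000 bits
H(U) + H(V|U) = 0.5436 + 0.0000 = 0.5436 bits

Decomposition 2: H(V) + H(U|V)
H(V) = -[(1/8)·log₂(1/8) + (7/8)·log₂(7/8)]
  = 0.3750 + 0.1686
  = 0.5436 bits
H(U|V) = -Σ P(U,V)·log₂ P(U|V), where P(U|V) = P(U,V) / P(V)
  (cells with P(U,V) = 0 contribute 0)
  (U=0,V=0): P(U|V) = (1/8)/(1/8) = 1;  -(1/8)·log₂(1) = 0.0000
  (U=1,V=1): P(U|V) = (7/8)/(7/8) = 1;  -(7/8)·log₂(1) = 0.0000
H(U|V) = 0.0000 + 0.0000
  = 0.0000 bits
H(V) + H(U|V) = 0.5436 + 0.0000 = 0.5436 bits

Direct computation of the joint entropy:
H(U,V) = -[(1/8)·log₂(1/8) + (7/8)·log₂(7/8)]
  = 0.3750 + 0.1686
  = 0.5436 bits

All three agree: H(U,V) = 0.5436 bits ✓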